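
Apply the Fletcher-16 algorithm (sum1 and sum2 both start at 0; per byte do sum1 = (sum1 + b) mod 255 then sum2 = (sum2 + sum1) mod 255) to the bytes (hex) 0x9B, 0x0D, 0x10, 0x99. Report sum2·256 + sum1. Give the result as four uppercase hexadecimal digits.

4F52

Running sums (mod 255):
  after byte 0 (0x9B): sum1=155, sum2=155
  after byte 1 (0x0D): sum1=168, sum2=68
  after byte 2 (0x10): sum1=184, sum2=252
  after byte 3 (0x99): sum1=82, sum2=79
Checksum = sum2·256 + sum1 = 79·256 + 82 = 20306 = 0x4F52.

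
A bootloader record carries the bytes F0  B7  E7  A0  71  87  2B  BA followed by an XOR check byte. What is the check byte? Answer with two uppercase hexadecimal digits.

XOR the bytes together:
  start with 0xF0
  0xF0 ⊕ 0xB7 = 0x47
  0x47 ⊕ 0xE7 = 0xA0
  0xA0 ⊕ 0xA0 = 0x00
  0x00 ⊕ 0x71 = 0x71
  0x71 ⊕ 0x87 = 0xF6
  0xF6 ⊕ 0x2B = 0xDD
  0xDD ⊕ 0xBA = 0x67

67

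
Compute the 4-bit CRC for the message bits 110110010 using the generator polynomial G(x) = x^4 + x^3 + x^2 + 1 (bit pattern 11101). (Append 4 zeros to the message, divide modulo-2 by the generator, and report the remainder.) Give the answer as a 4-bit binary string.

Append 4 zeros: 1101100100000. Divide by 11101 (XOR where the leading bit is 1):
  pos 0: 11011 XOR 11101 = 00110
  pos 2: 11000 XOR 11101 = 00101
  pos 4: 10110 XOR 11101 = 01011
  pos 5: 10110 XOR 11101 = 01011
  pos 6: 10110 XOR 11101 = 01011
  pos 7: 10110 XOR 11101 = 01011
  pos 8: 10110 XOR 11101 = 01011
Remainder (last 4 bits) = 1011. This is the CRC / FCS.

1011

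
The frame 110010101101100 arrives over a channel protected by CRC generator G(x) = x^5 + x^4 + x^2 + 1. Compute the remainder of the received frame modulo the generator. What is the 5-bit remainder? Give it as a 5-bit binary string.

Modulo-2 division of 110010101101100 by 110101:
  pos 0: 110010 XOR 110101 = 000111
  pos 3: 111101 XOR 110101 = 001000
  pos 5: 100010 XOR 110101 = 010111
  pos 6: 101111 XOR 110101 = 011010
  pos 7: 110101 XOR 110101 = 000000
Remainder = 00000 (zero — the frame passes the CRC check).

00000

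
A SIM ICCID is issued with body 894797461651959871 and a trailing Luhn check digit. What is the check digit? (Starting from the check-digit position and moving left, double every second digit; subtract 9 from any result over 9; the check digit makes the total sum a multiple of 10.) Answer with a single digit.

7

Partial digits right→left: 1 7 8 9 5 9 1 5 6 1 6 4 7 9 7 4 9 8
Double every second digit counting from the check-digit position (so the 1st, 3rd, 5th, ... of the partial from the right).
  doubled (with −9 where >9): 2 7 1 2 3 3 5 5 9 → sum 37
  kept as-is: 7 9 9 5 1 4 9 4 8 → sum 56
Total = 37 + 56 = 93.
Check digit = (10 − (93 mod 10)) mod 10 = 7.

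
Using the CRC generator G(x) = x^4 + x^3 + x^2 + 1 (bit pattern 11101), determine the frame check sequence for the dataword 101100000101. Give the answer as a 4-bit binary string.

1000

Append 4 zeros: 1011000001010000. Divide by 11101 (XOR where the leading bit is 1):
  pos 0: 10110 XOR 11101 = 01011
  pos 1: 10110 XOR 11101 = 01011
  pos 2: 10110 XOR 11101 = 01011
  pos 3: 10110 XOR 11101 = 01011
  pos 4: 10110 XOR 11101 = 01011
  pos 5: 10111 XOR 11101 = 01010
  pos 6: 10100 XOR 11101 = 01001
  pos 7: 10011 XOR 11101 = 01110
  pos 8: 11100 XOR 11101 = 00001
Remainder (last 4 bits) = 1000. This is the CRC / FCS.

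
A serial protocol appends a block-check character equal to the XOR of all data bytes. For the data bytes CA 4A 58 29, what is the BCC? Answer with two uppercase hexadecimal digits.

XOR the bytes together:
  start with 0xCA
  0xCA ⊕ 0x4A = 0x80
  0x80 ⊕ 0x58 = 0xD8
  0xD8 ⊕ 0x29 = 0xF1

F1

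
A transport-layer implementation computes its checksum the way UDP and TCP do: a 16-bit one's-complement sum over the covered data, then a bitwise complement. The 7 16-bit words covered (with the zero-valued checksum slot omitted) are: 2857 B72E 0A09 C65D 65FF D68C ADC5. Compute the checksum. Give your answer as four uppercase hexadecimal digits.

One's-complement addition (fold any carry out of bit 15 back into bit 0):
  0x2857 + 0xB72E = 0x0DF85
  0xDF85 + 0x0A09 = 0x0E98E
  0xE98E + 0xC65D = 0x1AFEB → wrap carry → 0xAFEC
  0xAFEC + 0x65FF = 0x115EB → wrap carry → 0x15EC
  0x15EC + 0xD68C = 0x0EC78
  0xEC78 + 0xADC5 = 0x19A3D → wrap carry → 0x9A3E
One's-complement sum = 0x9A3E.
Checksum = ~0x9A3E & 0xFFFF = 0x65C1.

65C1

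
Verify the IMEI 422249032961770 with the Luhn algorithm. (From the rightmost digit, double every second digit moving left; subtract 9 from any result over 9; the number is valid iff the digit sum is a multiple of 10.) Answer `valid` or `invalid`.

invalid

From the right, keep odd positions and double even positions (subtract 9 from any doubled value over 9):
  doubled (positions 2,4,...): 5 2 9 6 9 4 4 → sum 39
  kept (positions 1,3,...): 0 7 6 2 0 4 2 4 → sum 25
Total = 64.
64 mod 10 = 4, so the number is invalid.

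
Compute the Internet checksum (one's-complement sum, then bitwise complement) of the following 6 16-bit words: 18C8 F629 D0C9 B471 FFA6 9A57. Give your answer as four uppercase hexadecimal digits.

One's-complement addition (fold any carry out of bit 15 back into bit 0):
  0x18C8 + 0xF629 = 0x10EF1 → wrap carry → 0x0EF2
  0x0EF2 + 0xD0C9 = 0x0DFBB
  0xDFBB + 0xB471 = 0x1942C → wrap carry → 0x942D
  0x942D + 0xFFA6 = 0x193D3 → wrap carry → 0x93D4
  0x93D4 + 0x9A57 = 0x12E2B → wrap carry → 0x2E2C
One's-complement sum = 0x2E2C.
Checksum = ~0x2E2C & 0xFFFF = 0xD1D3.

D1D3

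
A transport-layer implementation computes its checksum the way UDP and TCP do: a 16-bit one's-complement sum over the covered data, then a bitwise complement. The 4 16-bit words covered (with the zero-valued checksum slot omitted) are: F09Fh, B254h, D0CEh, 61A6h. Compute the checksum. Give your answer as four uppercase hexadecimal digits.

2A96

One's-complement addition (fold any carry out of bit 15 back into bit 0):
  0xF09F + 0xB254 = 0x1A2F3 → wrap carry → 0xA2F4
  0xA2F4 + 0xD0CE = 0x173C2 → wrap carry → 0x73C3
  0x73C3 + 0x61A6 = 0x0D569
One's-complement sum = 0xD569.
Checksum = ~0xD569 & 0xFFFF = 0x2A96.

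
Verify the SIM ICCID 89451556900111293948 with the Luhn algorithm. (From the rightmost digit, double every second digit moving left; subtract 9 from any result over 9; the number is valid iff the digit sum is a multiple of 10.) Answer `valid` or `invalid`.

From the right, keep odd positions and double even positions (subtract 9 from any doubled value over 9):
  doubled (positions 2,4,...): 8 6 4 2 0 9 1 2 8 7 → sum 47
  kept (positions 1,3,...): 8 9 9 1 1 0 6 5 5 9 → sum 53
Total = 100.
100 mod 10 = 0, so the number is valid.

valid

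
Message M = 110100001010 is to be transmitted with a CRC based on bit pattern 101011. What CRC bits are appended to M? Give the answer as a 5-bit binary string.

Append 5 zeros: 11010000101000000. Divide by 101011 (XOR where the leading bit is 1):
  pos 0: 110100 XOR 101011 = 011111
  pos 1: 111110 XOR 101011 = 010101
  pos 2: 101010 XOR 101011 = 000001
  pos 7: 110100 XOR 101011 = 011111
  pos 8: 111110 XOR 101011 = 010101
  pos 9: 101010 XOR 101011 = 000001
Remainder (last 5 bits) = 00100. This is the CRC / FCS.

00100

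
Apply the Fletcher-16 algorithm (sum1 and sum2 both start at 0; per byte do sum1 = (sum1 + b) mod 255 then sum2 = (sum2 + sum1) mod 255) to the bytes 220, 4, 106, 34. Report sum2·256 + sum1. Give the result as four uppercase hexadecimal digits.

Running sums (mod 255):
  after byte 0 (220): sum1=220, sum2=220
  after byte 1 (4): sum1=224, sum2=189
  after byte 2 (106): sum1=75, sum2=9
  after byte 3 (34): sum1=109, sum2=118
Checksum = sum2·256 + sum1 = 118·256 + 109 = 30317 = 0x766D.

766D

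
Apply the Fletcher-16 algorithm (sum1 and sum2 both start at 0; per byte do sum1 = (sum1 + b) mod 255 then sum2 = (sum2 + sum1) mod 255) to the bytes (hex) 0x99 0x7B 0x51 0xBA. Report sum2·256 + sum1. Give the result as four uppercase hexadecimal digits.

3621

Running sums (mod 255):
  after byte 0 (0x99): sum1=153, sum2=153
  after byte 1 (0x7B): sum1=21, sum2=174
  after byte 2 (0x51): sum1=102, sum2=21
  after byte 3 (0xBA): sum1=33, sum2=54
Checksum = sum2·256 + sum1 = 54·256 + 33 = 13857 = 0x3621.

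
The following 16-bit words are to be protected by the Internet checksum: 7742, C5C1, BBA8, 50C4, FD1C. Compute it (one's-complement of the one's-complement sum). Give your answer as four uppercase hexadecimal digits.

B971

One's-complement addition (fold any carry out of bit 15 back into bit 0):
  0x7742 + 0xC5C1 = 0x13D03 → wrap carry → 0x3D04
  0x3D04 + 0xBBA8 = 0x0F8AC
  0xF8AC + 0x50C4 = 0x14970 → wrap carry → 0x4971
  0x4971 + 0xFD1C = 0x1468D → wrap carry → 0x468E
One's-complement sum = 0x468E.
Checksum = ~0x468E & 0xFFFF = 0xB971.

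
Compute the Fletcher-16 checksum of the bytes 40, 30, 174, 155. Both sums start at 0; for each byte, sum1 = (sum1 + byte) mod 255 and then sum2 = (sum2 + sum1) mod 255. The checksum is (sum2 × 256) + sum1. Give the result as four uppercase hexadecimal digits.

Running sums (mod 255):
  after byte 0 (40): sum1=40, sum2=40
  after byte 1 (30): sum1=70, sum2=110
  after byte 2 (174): sum1=244, sum2=99
  after byte 3 (155): sum1=144, sum2=243
Checksum = sum2·256 + sum1 = 243·256 + 144 = 62352 = 0xF390.

F390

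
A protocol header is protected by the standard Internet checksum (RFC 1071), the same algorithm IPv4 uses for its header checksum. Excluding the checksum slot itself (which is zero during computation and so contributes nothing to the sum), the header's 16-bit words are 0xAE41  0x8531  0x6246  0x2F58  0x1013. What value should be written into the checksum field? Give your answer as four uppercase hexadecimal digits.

One's-complement addition (fold any carry out of bit 15 back into bit 0):
  0xAE41 + 0x8531 = 0x13372 → wrap carry → 0x3373
  0x3373 + 0x6246 = 0x095B9
  0x95B9 + 0x2F58 = 0x0C511
  0xC511 + 0x1013 = 0x0D524
One's-complement sum = 0xD524.
Checksum = ~0xD524 & 0xFFFF = 0x2ADB.

2ADB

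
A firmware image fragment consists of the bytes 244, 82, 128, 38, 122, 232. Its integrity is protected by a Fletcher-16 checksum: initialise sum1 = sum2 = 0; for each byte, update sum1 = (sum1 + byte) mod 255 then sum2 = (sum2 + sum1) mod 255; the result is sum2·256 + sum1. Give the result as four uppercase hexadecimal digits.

AB51

Running sums (mod 255):
  after byte 0 (244): sum1=244, sum2=244
  after byte 1 (82): sum1=71, sum2=60
  after byte 2 (128): sum1=199, sum2=4
  after byte 3 (38): sum1=237, sum2=241
  after byte 4 (122): sum1=104, sum2=90
  after byte 5 (232): sum1=81, sum2=171
Checksum = sum2·256 + sum1 = 171·256 + 81 = 43857 = 0xAB51.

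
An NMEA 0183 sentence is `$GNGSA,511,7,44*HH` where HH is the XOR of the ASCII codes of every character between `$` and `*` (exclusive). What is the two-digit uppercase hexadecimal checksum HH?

72

XOR the ASCII codes of the payload characters:
  'G' = 0x47 → acc = 0x47
  'N' = 0x4E → acc = 0x09
  'G' = 0x47 → acc = 0x4E
  'S' = 0x53 → acc = 0x1D
  'A' = 0x41 → acc = 0x5C
  ',' = 0x2C → acc = 0x70
  '5' = 0x35 → acc = 0x45
  '1' = 0x31 → acc = 0x74
  '1' = 0x31 → acc = 0x45
  ',' = 0x2C → acc = 0x69
  '7' = 0x37 → acc = 0x5E
  ',' = 0x2C → acc = 0x72
  '4' = 0x34 → acc = 0x46
  '4' = 0x34 → acc = 0x72
Checksum = 0x72.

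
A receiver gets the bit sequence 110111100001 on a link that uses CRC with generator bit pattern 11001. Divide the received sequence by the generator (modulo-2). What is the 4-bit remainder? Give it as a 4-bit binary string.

Modulo-2 division of 110111100001 by 11001:
  pos 0: 11011 XOR 11001 = 00010
  pos 3: 10110 XOR 11001 = 01111
  pos 4: 11110 XOR 11001 = 00111
  pos 6: 11100 XOR 11001 = 00101
Remainder = 1011 (nonzero — an error is detected).

1011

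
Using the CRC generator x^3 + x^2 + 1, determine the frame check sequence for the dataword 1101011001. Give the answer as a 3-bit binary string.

Append 3 zeros: 1101011001000. Divide by 1101 (XOR where the leading bit is 1):
  pos 0: 1101 XOR 1101 = 0000
  pos 5: 1100 XOR 1101 = 0001
  pos 8: 1100 XOR 1101 = 0001
Remainder (last 3 bits) = 010. This is the CRC / FCS.

010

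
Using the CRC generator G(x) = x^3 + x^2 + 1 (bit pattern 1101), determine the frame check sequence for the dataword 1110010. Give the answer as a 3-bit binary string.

000

Append 3 zeros: 1110010000. Divide by 1101 (XOR where the leading bit is 1):
  pos 0: 1110 XOR 1101 = 0011
  pos 2: 1101 XOR 1101 = 0000
Remainder (last 3 bits) = 000. This is the CRC / FCS.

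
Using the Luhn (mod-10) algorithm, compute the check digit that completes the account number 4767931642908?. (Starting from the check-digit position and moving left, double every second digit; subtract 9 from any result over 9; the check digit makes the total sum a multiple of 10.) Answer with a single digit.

9

Partial digits right→left: 8 0 9 2 4 6 1 3 9 7 6 7 4
Double every second digit counting from the check-digit position (so the 1st, 3rd, 5th, ... of the partial from the right).
  doubled (with −9 where >9): 7 9 8 2 9 3 8 → sum 46
  kept as-is: 0 2 6 3 7 7 → sum 25
Total = 46 + 25 = 71.
Check digit = (10 − (71 mod 10)) mod 10 = 9.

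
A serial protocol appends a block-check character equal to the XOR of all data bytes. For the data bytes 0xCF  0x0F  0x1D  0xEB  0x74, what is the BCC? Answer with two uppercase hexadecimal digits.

42

XOR the bytes together:
  start with 0xCF
  0xCF ⊕ 0x0F = 0xC0
  0xC0 ⊕ 0x1D = 0xDD
  0xDD ⊕ 0xEB = 0x36
  0x36 ⊕ 0x74 = 0x42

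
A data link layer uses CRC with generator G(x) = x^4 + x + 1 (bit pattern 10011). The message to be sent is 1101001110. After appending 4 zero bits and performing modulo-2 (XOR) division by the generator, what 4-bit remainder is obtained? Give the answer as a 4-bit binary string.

0100

Append 4 zeros: 11010011100000. Divide by 10011 (XOR where the leading bit is 1):
  pos 0: 11010 XOR 10011 = 01001
  pos 1: 10010 XOR 10011 = 00001
  pos 5: 11110 XOR 10011 = 01101
  pos 6: 11010 XOR 10011 = 01001
  pos 7: 10010 XOR 10011 = 00001
Remainder (last 4 bits) = 0100. This is the CRC / FCS.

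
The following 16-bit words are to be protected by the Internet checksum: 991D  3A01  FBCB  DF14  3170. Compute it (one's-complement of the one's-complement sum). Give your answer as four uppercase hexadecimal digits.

2090

One's-complement addition (fold any carry out of bit 15 back into bit 0):
  0x991D + 0x3A01 = 0x0D31E
  0xD31E + 0xFBCB = 0x1CEE9 → wrap carry → 0xCEEA
  0xCEEA + 0xDF14 = 0x1ADFE → wrap carry → 0xADFF
  0xADFF + 0x3170 = 0x0DF6F
One's-complement sum = 0xDF6F.
Checksum = ~0xDF6F & 0xFFFF = 0x2090.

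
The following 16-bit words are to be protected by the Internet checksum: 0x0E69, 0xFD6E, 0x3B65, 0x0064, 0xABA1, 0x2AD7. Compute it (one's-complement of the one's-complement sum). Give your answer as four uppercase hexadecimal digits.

One's-complement addition (fold any carry out of bit 15 back into bit 0):
  0x0E69 + 0xFD6E = 0x10BD7 → wrap carry → 0x0BD8
  0x0BD8 + 0x3B65 = 0x0473D
  0x473D + 0x0064 = 0x047A1
  0x47A1 + 0xABA1 = 0x0F342
  0xF342 + 0x2AD7 = 0x11E19 → wrap carry → 0x1E1A
One's-complement sum = 0x1E1A.
Checksum = ~0x1E1A & 0xFFFF = 0xE1E5.

E1E5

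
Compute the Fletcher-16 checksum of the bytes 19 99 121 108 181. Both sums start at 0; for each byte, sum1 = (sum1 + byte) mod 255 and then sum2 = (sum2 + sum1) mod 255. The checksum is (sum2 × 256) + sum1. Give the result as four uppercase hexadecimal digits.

E712

Running sums (mod 255):
  after byte 0 (19): sum1=19, sum2=19
  after byte 1 (99): sum1=118, sum2=137
  after byte 2 (121): sum1=239, sum2=121
  after byte 3 (108): sum1=92, sum2=213
  after byte 4 (181): sum1=18, sum2=231
Checksum = sum2·256 + sum1 = 231·256 + 18 = 59154 = 0xE712.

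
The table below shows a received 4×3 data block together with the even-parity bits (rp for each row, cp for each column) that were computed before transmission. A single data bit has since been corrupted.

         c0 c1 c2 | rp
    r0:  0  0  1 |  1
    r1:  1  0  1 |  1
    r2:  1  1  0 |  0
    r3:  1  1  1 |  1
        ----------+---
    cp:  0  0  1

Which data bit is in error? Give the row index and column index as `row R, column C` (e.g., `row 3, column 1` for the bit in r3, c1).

row 1, column 0

Recompute each row's even parity and compare to rp:
  r0: data parity 1, sent rp 1 → ok
  r1: data parity 0, sent rp 1 → mismatch
  r2: data parity 0, sent rp 0 → ok
  r3: data parity 1, sent rp 1 → ok
Recompute each column's even parity and compare to cp:
  c0: data parity 1, sent cp 0 → mismatch
  c1: data parity 0, sent cp 0 → ok
  c2: data parity 1, sent cp 1 → ok
Exactly one row (r1) and one column (c0) fail → the flipped bit is at their intersection.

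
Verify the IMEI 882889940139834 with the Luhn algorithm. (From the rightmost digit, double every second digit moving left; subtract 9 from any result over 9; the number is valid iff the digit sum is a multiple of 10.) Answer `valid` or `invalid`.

From the right, keep odd positions and double even positions (subtract 9 from any doubled value over 9):
  doubled (positions 2,4,...): 6 9 2 8 9 7 7 → sum 48
  kept (positions 1,3,...): 4 8 3 0 9 8 2 8 → sum 42
Total = 90.
90 mod 10 = 0, so the number is valid.

valid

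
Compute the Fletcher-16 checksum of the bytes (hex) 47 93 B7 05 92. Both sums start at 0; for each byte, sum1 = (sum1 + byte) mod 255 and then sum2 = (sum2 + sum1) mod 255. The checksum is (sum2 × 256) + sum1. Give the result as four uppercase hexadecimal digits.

Running sums (mod 255):
  after byte 0 (47): sum1=71, sum2=71
  after byte 1 (93): sum1=218, sum2=34
  after byte 2 (B7): sum1=146, sum2=180
  after byte 3 (05): sum1=151, sum2=76
  after byte 4 (92): sum1=42, sum2=118
Checksum = sum2·256 + sum1 = 118·256 + 42 = 30250 = 0x762A.

762A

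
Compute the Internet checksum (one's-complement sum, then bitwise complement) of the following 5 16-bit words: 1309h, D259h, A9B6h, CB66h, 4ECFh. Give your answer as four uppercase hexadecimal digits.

56B0

One's-complement addition (fold any carry out of bit 15 back into bit 0):
  0x1309 + 0xD259 = 0x0E562
  0xE562 + 0xA9B6 = 0x18F18 → wrap carry → 0x8F19
  0x8F19 + 0xCB66 = 0x15A7F → wrap carry → 0x5A80
  0x5A80 + 0x4ECF = 0x0A94F
One's-complement sum = 0xA94F.
Checksum = ~0xA94F & 0xFFFF = 0x56B0.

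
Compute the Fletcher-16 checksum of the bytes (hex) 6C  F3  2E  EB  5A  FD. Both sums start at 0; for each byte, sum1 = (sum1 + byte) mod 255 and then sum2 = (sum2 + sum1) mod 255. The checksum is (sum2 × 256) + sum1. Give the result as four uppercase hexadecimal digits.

7DD2

Running sums (mod 255):
  after byte 0 (6C): sum1=108, sum2=108
  after byte 1 (F3): sum1=96, sum2=204
  after byte 2 (2E): sum1=142, sum2=91
  after byte 3 (EB): sum1=122, sum2=213
  after byte 4 (5A): sum1=212, sum2=170
  after byte 5 (FD): sum1=210, sum2=125
Checksum = sum2·256 + sum1 = 125·256 + 210 = 32210 = 0x7DD2.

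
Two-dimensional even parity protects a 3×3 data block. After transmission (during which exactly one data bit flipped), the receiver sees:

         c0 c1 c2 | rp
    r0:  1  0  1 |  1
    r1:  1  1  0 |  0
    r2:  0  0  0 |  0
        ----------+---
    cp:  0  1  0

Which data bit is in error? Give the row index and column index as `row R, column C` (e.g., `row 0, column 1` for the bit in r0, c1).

Recompute each row's even parity and compare to rp:
  r0: data parity 0, sent rp 1 → mismatch
  r1: data parity 0, sent rp 0 → ok
  r2: data parity 0, sent rp 0 → ok
Recompute each column's even parity and compare to cp:
  c0: data parity 0, sent cp 0 → ok
  c1: data parity 1, sent cp 1 → ok
  c2: data parity 1, sent cp 0 → mismatch
Exactly one row (r0) and one column (c2) fail → the flipped bit is at their intersection.

row 0, column 2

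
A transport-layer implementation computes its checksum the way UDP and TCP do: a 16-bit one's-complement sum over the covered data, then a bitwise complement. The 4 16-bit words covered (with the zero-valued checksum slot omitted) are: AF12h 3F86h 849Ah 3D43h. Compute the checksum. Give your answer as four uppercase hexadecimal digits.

4F89

One's-complement addition (fold any carry out of bit 15 back into bit 0):
  0xAF12 + 0x3F86 = 0x0EE98
  0xEE98 + 0x849A = 0x17332 → wrap carry → 0x7333
  0x7333 + 0x3D43 = 0x0B076
One's-complement sum = 0xB076.
Checksum = ~0xB076 & 0xFFFF = 0x4F89.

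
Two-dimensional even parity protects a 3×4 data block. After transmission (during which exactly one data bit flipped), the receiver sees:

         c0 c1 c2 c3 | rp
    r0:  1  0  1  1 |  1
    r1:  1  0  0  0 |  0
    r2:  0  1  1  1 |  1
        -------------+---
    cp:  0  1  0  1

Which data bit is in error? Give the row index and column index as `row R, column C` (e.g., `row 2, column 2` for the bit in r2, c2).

Recompute each row's even parity and compare to rp:
  r0: data parity 1, sent rp 1 → ok
  r1: data parity 1, sent rp 0 → mismatch
  r2: data parity 1, sent rp 1 → ok
Recompute each column's even parity and compare to cp:
  c0: data parity 0, sent cp 0 → ok
  c1: data parity 1, sent cp 1 → ok
  c2: data parity 0, sent cp 0 → ok
  c3: data parity 0, sent cp 1 → mismatch
Exactly one row (r1) and one column (c3) fail → the flipped bit is at their intersection.

row 1, column 3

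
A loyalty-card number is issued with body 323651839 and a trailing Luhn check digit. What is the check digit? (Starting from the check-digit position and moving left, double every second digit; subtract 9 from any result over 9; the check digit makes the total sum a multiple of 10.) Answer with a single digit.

9

Partial digits right→left: 9 3 8 1 5 6 3 2 3
Double every second digit counting from the check-digit position (so the 1st, 3rd, 5th, ... of the partial from the right).
  doubled (with −9 where >9): 9 7 1 6 6 → sum 29
  kept as-is: 3 1 6 2 → sum 12
Total = 29 + 12 = 41.
Check digit = (10 − (41 mod 10)) mod 10 = 9.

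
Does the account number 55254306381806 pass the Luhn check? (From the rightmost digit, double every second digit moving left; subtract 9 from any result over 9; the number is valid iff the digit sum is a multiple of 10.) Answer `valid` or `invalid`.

From the right, keep odd positions and double even positions (subtract 9 from any doubled value over 9):
  doubled (positions 2,4,...): 0 2 6 0 8 4 1 → sum 21
  kept (positions 1,3,...): 6 8 8 6 3 5 5 → sum 41
Total = 62.
62 mod 10 = 2, so the number is invalid.

invalid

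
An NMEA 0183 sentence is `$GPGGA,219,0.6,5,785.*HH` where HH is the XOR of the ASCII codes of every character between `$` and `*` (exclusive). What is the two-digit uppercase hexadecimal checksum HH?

XOR the ASCII codes of the payload characters:
  'G' = 0x47 → acc = 0x47
  'P' = 0x50 → acc = 0x17
  'G' = 0x47 → acc = 0x50
  'G' = 0x47 → acc = 0x17
  'A' = 0x41 → acc = 0x56
  ',' = 0x2C → acc = 0x7A
  '2' = 0x32 → acc = 0x48
  '1' = 0x31 → acc = 0x79
  '9' = 0x39 → acc = 0x40
  ',' = 0x2C → acc = 0x6C
  '0' = 0x30 → acc = 0x5C
  '.' = 0x2E → acc = 0x72
  '6' = 0x36 → acc = 0x44
  ',' = 0x2C → acc = 0x68
  '5' = 0x35 → acc = 0x5D
  ',' = 0x2C → acc = 0x71
  '7' = 0x37 → acc = 0x46
  '8' = 0x38 → acc = 0x7E
  '5' = 0x35 → acc = 0x4B
  '.' = 0x2E → acc = 0x65
Checksum = 0x65.

65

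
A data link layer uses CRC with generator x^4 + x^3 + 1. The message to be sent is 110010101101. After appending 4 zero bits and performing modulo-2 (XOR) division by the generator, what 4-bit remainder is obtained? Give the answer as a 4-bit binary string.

Append 4 zeros: 1100101011010000. Divide by 11001 (XOR where the leading bit is 1):
  pos 0: 11001 XOR 11001 = 00000
  pos 6: 10110 XOR 11001 = 01111
  pos 7: 11111 XOR 11001 = 00110
  pos 9: 11000 XOR 11001 = 00001
Remainder (last 4 bits) = 0100. This is the CRC / FCS.

0100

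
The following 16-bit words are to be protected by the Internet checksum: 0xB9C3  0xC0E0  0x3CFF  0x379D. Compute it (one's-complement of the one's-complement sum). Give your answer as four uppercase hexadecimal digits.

10BF

One's-complement addition (fold any carry out of bit 15 back into bit 0):
  0xB9C3 + 0xC0E0 = 0x17AA3 → wrap carry → 0x7AA4
  0x7AA4 + 0x3CFF = 0x0B7A3
  0xB7A3 + 0x379D = 0x0EF40
One's-complement sum = 0xEF40.
Checksum = ~0xEF40 & 0xFFFF = 0x10BF.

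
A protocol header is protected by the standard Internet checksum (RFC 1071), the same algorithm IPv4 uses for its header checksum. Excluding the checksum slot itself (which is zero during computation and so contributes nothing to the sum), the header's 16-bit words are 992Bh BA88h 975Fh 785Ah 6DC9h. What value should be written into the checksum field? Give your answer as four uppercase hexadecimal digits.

One's-complement addition (fold any carry out of bit 15 back into bit 0):
  0x992B + 0xBA88 = 0x153B3 → wrap carry → 0x53B4
  0x53B4 + 0x975F = 0x0EB13
  0xEB13 + 0x785A = 0x1636D → wrap carry → 0x636E
  0x636E + 0x6DC9 = 0x0D137
One's-complement sum = 0xD137.
Checksum = ~0xD137 & 0xFFFF = 0x2EC8.

2EC8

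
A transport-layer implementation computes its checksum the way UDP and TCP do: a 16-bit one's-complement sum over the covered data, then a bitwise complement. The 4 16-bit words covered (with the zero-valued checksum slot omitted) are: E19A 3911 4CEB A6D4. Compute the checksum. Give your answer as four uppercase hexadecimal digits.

One's-complement addition (fold any carry out of bit 15 back into bit 0):
  0xE19A + 0x3911 = 0x11AAB → wrap carry → 0x1AAC
  0x1AAC + 0x4CEB = 0x06797
  0x6797 + 0xA6D4 = 0x10E6B → wrap carry → 0x0E6C
One's-complement sum = 0x0E6C.
Checksum = ~0x0E6C & 0xFFFF = 0xF193.

F193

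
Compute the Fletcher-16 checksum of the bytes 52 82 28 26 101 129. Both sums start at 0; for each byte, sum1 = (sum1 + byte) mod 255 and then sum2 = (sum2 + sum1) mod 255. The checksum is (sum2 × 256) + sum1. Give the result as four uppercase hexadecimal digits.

DFA3

Running sums (mod 255):
  after byte 0 (52): sum1=52, sum2=52
  after byte 1 (82): sum1=134, sum2=186
  after byte 2 (28): sum1=162, sum2=93
  after byte 3 (26): sum1=188, sum2=26
  after byte 4 (101): sum1=34, sum2=60
  after byte 5 (129): sum1=163, sum2=223
Checksum = sum2·256 + sum1 = 223·256 + 163 = 57251 = 0xDFA3.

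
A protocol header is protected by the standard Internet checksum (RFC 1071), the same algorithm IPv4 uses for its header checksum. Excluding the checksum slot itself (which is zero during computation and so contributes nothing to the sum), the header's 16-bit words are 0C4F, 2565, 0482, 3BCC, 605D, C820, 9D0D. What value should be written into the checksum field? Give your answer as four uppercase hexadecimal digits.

One's-complement addition (fold any carry out of bit 15 back into bit 0):
  0x0C4F + 0x2565 = 0x031B4
  0x31B4 + 0x0482 = 0x03636
  0x3636 + 0x3BCC = 0x07202
  0x7202 + 0x605D = 0x0D25F
  0xD25F + 0xC820 = 0x19A7F → wrap carry → 0x9A80
  0x9A80 + 0x9D0D = 0x1378D → wrap carry → 0x378E
One's-complement sum = 0x378E.
Checksum = ~0x378E & 0xFFFF = 0xC871.

C871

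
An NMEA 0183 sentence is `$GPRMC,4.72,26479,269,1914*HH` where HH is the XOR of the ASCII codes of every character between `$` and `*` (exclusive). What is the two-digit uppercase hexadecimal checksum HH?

XOR the ASCII codes of the payload characters:
  'G' = 0x47 → acc = 0x47
  'P' = 0x50 → acc = 0x17
  'R' = 0x52 → acc = 0x45
  'M' = 0x4D → acc = 0x08
  'C' = 0x43 → acc = 0x4B
  ',' = 0x2C → acc = 0x67
  '4' = 0x34 → acc = 0x53
  '.' = 0x2E → acc = 0x7D
  '7' = 0x37 → acc = 0x4A
  '2' = 0x32 → acc = 0x78
  ',' = 0x2C → acc = 0x54
  '2' = 0x32 → acc = 0x66
  '6' = 0x36 → acc = 0x50
  '4' = 0x34 → acc = 0x64
  '7' = 0x37 → acc = 0x53
  '9' = 0x39 → acc = 0x6A
  ',' = 0x2C → acc = 0x46
  '2' = 0x32 → acc = 0x74
  '6' = 0x36 → acc = 0x42
  '9' = 0x39 → acc = 0x7B
  ',' = 0x2C → acc = 0x57
  '1' = 0x31 → acc = 0x66
  '9' = 0x39 → acc = 0x5F
  '1' = 0x31 → acc = 0x6E
  '4' = 0x34 → acc = 0x5A
Checksum = 0x5A.

5A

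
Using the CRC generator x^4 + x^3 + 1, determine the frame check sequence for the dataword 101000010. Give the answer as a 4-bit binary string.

0010

Append 4 zeros: 1010000100000. Divide by 11001 (XOR where the leading bit is 1):
  pos 0: 10100 XOR 11001 = 01101
  pos 1: 11010 XOR 11001 = 00011
  pos 4: 11010 XOR 11001 = 00011
  pos 7: 11000 XOR 11001 = 00001
Remainder (last 4 bits) = 0010. This is the CRC / FCS.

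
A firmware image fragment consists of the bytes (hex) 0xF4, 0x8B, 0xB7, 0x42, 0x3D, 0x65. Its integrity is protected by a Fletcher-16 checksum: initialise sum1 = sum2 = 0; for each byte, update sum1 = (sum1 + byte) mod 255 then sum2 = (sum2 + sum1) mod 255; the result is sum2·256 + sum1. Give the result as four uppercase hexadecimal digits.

Running sums (mod 255):
  after byte 0 (0xF4): sum1=244, sum2=244
  after byte 1 (0x8B): sum1=128, sum2=117
  after byte 2 (0xB7): sum1=56, sum2=173
  after byte 3 (0x42): sum1=122, sum2=40
  after byte 4 (0x3D): sum1=183, sum2=223
  after byte 5 (0x65): sum1=29, sum2=252
Checksum = sum2·256 + sum1 = 252·256 + 29 = 64541 = 0xFC1D.

FC1D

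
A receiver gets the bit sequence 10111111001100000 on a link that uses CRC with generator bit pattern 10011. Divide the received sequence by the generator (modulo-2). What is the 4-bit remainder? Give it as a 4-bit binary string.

0000

Modulo-2 division of 10111111001100000 by 10011:
  pos 0: 10111 XOR 10011 = 00100
  pos 2: 10011 XOR 10011 = 00000
  pos 7: 10011 XOR 10011 = 00000
Remainder = 0000 (zero — the frame passes the CRC check).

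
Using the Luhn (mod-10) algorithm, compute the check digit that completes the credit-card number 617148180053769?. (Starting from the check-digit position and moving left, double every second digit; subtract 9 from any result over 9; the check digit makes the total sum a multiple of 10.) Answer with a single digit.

0

Partial digits right→left: 9 6 7 3 5 0 0 8 1 8 4 1 7 1 6
Double every second digit counting from the check-digit position (so the 1st, 3rd, 5th, ... of the partial from the right).
  doubled (with −9 where >9): 9 5 1 0 2 8 5 3 → sum 33
  kept as-is: 6 3 0 8 8 1 1 → sum 27
Total = 33 + 27 = 60.
Check digit = (10 − (60 mod 10)) mod 10 = 0.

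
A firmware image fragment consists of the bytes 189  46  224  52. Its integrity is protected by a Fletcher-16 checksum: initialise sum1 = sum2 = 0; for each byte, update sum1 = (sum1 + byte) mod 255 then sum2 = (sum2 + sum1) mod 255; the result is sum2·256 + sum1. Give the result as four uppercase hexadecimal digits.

Running sums (mod 255):
  after byte 0 (189): sum1=189, sum2=189
  after byte 1 (46): sum1=235, sum2=169
  after byte 2 (224): sum1=204, sum2=118
  after byte 3 (52): sum1=1, sum2=119
Checksum = sum2·256 + sum1 = 119·256 + 1 = 30465 = 0x7701.

7701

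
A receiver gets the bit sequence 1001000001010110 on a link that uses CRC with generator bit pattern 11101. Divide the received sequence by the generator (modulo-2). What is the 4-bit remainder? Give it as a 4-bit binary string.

0000

Modulo-2 division of 1001000001010110 by 11101:
  pos 0: 10010 XOR 11101 = 01111
  pos 1: 11110 XOR 11101 = 00011
  pos 4: 11000 XOR 11101 = 00101
  pos 6: 10110 XOR 11101 = 01011
  pos 7: 10111 XOR 11101 = 01010
  pos 8: 10100 XOR 11101 = 01001
  pos 9: 10011 XOR 11101 = 01110
  pos 10: 11101 XOR 11101 = 00000
Remainder = 0000 (zero — the frame passes the CRC check).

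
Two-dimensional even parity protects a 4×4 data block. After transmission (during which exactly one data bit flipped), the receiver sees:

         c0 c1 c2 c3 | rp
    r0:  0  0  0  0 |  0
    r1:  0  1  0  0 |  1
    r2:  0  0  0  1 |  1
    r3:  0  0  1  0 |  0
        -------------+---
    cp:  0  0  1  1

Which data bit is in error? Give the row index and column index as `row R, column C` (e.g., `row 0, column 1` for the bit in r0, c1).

Recompute each row's even parity and compare to rp:
  r0: data parity 0, sent rp 0 → ok
  r1: data parity 1, sent rp 1 → ok
  r2: data parity 1, sent rp 1 → ok
  r3: data parity 1, sent rp 0 → mismatch
Recompute each column's even parity and compare to cp:
  c0: data parity 0, sent cp 0 → ok
  c1: data parity 1, sent cp 0 → mismatch
  c2: data parity 1, sent cp 1 → ok
  c3: data parity 1, sent cp 1 → ok
Exactly one row (r3) and one column (c1) fail → the flipped bit is at their intersection.

row 3, column 1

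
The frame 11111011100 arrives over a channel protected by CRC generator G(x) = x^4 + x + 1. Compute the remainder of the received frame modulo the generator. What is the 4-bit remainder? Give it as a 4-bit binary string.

0000

Modulo-2 division of 11111011100 by 10011:
  pos 0: 11111 XOR 10011 = 01100
  pos 1: 11000 XOR 10011 = 01011
  pos 2: 10111 XOR 10011 = 00100
  pos 4: 10011 XOR 10011 = 00000
Remainder = 0000 (zero — the frame passes the CRC check).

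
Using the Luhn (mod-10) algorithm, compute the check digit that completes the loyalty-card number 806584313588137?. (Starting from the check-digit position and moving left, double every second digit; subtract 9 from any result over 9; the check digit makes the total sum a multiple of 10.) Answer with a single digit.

1

Partial digits right→left: 7 3 1 8 8 5 3 1 3 4 8 5 6 0 8
Double every second digit counting from the check-digit position (so the 1st, 3rd, 5th, ... of the partial from the right).
  doubled (with −9 where >9): 5 2 7 6 6 7 3 7 → sum 43
  kept as-is: 3 8 5 1 4 5 0 → sum 26
Total = 43 + 26 = 69.
Check digit = (10 − (69 mod 10)) mod 10 = 1.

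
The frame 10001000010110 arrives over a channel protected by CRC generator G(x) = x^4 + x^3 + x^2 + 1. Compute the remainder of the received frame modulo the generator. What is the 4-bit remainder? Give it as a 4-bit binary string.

Modulo-2 division of 10001000010110 by 11101:
  pos 0: 10001 XOR 11101 = 01100
  pos 1: 11000 XOR 11101 = 00101
  pos 3: 10100 XOR 11101 = 01001
  pos 4: 10010 XOR 11101 = 01111
  pos 5: 11111 XOR 11101 = 00010
  pos 8: 10011 XOR 11101 = 01110
  pos 9: 11100 XOR 11101 = 00001
Remainder = 0001 (nonzero — an error is detected).

0001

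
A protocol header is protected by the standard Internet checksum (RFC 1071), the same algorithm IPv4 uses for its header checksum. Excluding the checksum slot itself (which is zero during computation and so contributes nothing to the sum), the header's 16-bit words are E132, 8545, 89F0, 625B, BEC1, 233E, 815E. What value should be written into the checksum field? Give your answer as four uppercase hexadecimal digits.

49DD

One's-complement addition (fold any carry out of bit 15 back into bit 0):
  0xE132 + 0x8545 = 0x16677 → wrap carry → 0x6678
  0x6678 + 0x89F0 = 0x0F068
  0xF068 + 0x625B = 0x152C3 → wrap carry → 0x52C4
  0x52C4 + 0xBEC1 = 0x11185 → wrap carry → 0x1186
  0x1186 + 0x233E = 0x034C4
  0x34C4 + 0x815E = 0x0B622
One's-complement sum = 0xB622.
Checksum = ~0xB622 & 0xFFFF = 0x49DD.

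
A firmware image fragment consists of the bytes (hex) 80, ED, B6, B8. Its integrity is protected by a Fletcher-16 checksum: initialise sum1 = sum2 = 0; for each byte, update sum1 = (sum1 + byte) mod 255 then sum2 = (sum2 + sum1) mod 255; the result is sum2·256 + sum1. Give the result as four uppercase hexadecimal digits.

Running sums (mod 255):
  after byte 0 (80): sum1=128, sum2=128
  after byte 1 (ED): sum1=110, sum2=238
  after byte 2 (B6): sum1=37, sum2=20
  after byte 3 (B8): sum1=221, sum2=241
Checksum = sum2·256 + sum1 = 241·256 + 221 = 61917 = 0xF1DD.

F1DD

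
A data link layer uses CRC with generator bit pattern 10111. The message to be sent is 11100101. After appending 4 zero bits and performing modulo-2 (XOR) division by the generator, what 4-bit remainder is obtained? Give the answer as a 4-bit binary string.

0111

Append 4 zeros: 111001010000. Divide by 10111 (XOR where the leading bit is 1):
  pos 0: 11100 XOR 10111 = 01011
  pos 1: 10111 XOR 10111 = 00000
  pos 7: 10000 XOR 10111 = 00111
Remainder (last 4 bits) = 0111. This is the CRC / FCS.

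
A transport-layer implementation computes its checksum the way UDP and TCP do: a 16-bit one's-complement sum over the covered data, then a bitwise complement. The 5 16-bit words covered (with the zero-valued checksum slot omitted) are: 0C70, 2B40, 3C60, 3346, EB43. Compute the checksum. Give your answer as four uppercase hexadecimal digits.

One's-complement addition (fold any carry out of bit 15 back into bit 0):
  0x0C70 + 0x2B40 = 0x037B0
  0x37B0 + 0x3C60 = 0x07410
  0x7410 + 0x3346 = 0x0A756
  0xA756 + 0xEB43 = 0x19299 → wrap carry → 0x929A
One's-complement sum = 0x929A.
Checksum = ~0x929A & 0xFFFF = 0x6D65.

6D65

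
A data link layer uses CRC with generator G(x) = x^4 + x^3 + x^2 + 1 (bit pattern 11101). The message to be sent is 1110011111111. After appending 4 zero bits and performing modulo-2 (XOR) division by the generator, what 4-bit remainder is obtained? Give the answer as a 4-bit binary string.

0001

Append 4 zeros: 11100111111110000. Divide by 11101 (XOR where the leading bit is 1):
  pos 0: 11100 XOR 11101 = 00001
  pos 4: 11111 XOR 11101 = 00010
  pos 7: 10111 XOR 11101 = 01010
  pos 8: 10101 XOR 11101 = 01000
  pos 9: 10000 XOR 11101 = 01101
  pos 10: 11010 XOR 11101 = 00111
  pos 12: 11100 XOR 11101 = 00001
Remainder (last 4 bits) = 0001. This is the CRC / FCS.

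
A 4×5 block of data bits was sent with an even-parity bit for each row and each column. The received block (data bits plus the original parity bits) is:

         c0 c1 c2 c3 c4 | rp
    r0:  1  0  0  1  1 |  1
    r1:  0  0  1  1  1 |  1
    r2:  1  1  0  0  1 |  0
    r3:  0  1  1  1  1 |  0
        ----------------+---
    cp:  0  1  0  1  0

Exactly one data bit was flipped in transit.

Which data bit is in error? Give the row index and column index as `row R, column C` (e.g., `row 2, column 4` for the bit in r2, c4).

Recompute each row's even parity and compare to rp:
  r0: data parity 1, sent rp 1 → ok
  r1: data parity 1, sent rp 1 → ok
  r2: data parity 1, sent rp 0 → mismatch
  r3: data parity 0, sent rp 0 → ok
Recompute each column's even parity and compare to cp:
  c0: data parity 0, sent cp 0 → ok
  c1: data parity 0, sent cp 1 → mismatch
  c2: data parity 0, sent cp 0 → ok
  c3: data parity 1, sent cp 1 → ok
  c4: data parity 0, sent cp 0 → ok
Exactly one row (r2) and one column (c1) fail → the flipped bit is at their intersection.

row 2, column 1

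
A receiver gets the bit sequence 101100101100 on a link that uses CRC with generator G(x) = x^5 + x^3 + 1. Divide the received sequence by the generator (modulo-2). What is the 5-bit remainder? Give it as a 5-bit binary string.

01101

Modulo-2 division of 101100101100 by 101001:
  pos 0: 101100 XOR 101001 = 000101
  pos 3: 101101 XOR 101001 = 000100
  pos 6: 100100 XOR 101001 = 001101
Remainder = 01101 (nonzero — an error is detected).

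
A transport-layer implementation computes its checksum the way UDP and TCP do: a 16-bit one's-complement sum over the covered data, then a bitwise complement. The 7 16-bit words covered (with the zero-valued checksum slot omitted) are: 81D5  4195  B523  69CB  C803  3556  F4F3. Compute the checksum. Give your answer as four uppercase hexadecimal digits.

One's-complement addition (fold any carry out of bit 15 back into bit 0):
  0x81D5 + 0x4195 = 0x0C36A
  0xC36A + 0xB523 = 0x1788D → wrap carry → 0x788E
  0x788E + 0x69CB = 0x0E259
  0xE259 + 0xC803 = 0x1AA5C → wrap carry → 0xAA5D
  0xAA5D + 0x3556 = 0x0DFB3
  0xDFB3 + 0xF4F3 = 0x1D4A6 → wrap carry → 0xD4A7
One's-complement sum = 0xD4A7.
Checksum = ~0xD4A7 & 0xFFFF = 0x2B58.

2B58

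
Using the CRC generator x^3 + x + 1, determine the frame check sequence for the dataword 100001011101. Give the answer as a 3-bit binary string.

Append 3 zeros: 100001011101000. Divide by 1011 (XOR where the leading bit is 1):
  pos 0: 1000 XOR 1011 = 0011
  pos 2: 1101 XOR 1011 = 0110
  pos 3: 1100 XOR 1011 = 0111
  pos 4: 1111 XOR 1011 = 0100
  pos 5: 1001 XOR 1011 = 0010
  pos 7: 1010 XOR 1011 = 0001
  pos 10: 1100 XOR 1011 = 0111
  pos 11: 1110 XOR 1011 = 0101
Remainder (last 3 bits) = 101. This is the CRC / FCS.

101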